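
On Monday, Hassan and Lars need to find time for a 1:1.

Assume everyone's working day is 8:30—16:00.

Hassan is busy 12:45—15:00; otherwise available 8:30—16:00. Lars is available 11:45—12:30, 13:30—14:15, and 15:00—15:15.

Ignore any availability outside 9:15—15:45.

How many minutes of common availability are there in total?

60 minutes

Hassan free within 08:30–16:00: 08:30–12:45, 15:00–16:00.
Hassan ∩ Lars: 11:45–12:30, 15:00–15:15.
Restricted to 09:15–15:45: 11:45–12:30, 15:00–15:15.
Total common minutes: 45 + 15 = 60.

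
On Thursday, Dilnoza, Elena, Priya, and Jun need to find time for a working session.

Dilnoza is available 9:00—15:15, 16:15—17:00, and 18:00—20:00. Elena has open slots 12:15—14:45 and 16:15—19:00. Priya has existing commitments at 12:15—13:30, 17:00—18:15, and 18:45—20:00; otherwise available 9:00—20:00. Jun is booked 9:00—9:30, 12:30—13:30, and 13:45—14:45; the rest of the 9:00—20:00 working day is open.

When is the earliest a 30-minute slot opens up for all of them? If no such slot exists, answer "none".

Priya free within 09:00–20:00: 09:00–12:15, 13:30–17:00, 18:15–18:45.
Jun free within 09:00–20:00: 09:30–12:30, 13:30–13:45, 14:45–20:00.
Dilnoza ∩ Elena: 12:15–14:45, 16:15–17:00, 18:00–19:00.
Dilnoza ∩ Elena ∩ Priya: 13:30–14:45, 16:15–17:00, 18:15–18:45.
Dilnoza ∩ Elena ∩ Priya ∩ Jun: 13:30–13:45, 16:15–17:00, 18:15–18:45.
Windows ≥ 30 min: 16:15–17:00, 18:15–18:45.
Earliest such window starts at 16:15.

16:15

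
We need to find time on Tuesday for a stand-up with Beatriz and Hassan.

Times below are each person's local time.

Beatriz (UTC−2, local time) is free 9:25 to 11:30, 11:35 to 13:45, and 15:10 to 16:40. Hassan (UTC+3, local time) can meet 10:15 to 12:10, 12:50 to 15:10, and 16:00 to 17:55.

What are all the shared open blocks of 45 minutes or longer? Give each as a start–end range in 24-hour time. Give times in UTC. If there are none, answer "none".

Beatriz → UTC: 11:25–13:30, 13:35–15:45, 17:10–18:40.
Hassan → UTC: 07:15–09:10, 09:50–12:10, 13:00–14:55.
Beatriz ∩ Hassan: 11:25–12:10, 13:00–13:30, 13:35–14:55.
Windows ≥ 45 min: 11:25–12:10, 13:35–14:55.

11:25–12:10, 13:35–14:55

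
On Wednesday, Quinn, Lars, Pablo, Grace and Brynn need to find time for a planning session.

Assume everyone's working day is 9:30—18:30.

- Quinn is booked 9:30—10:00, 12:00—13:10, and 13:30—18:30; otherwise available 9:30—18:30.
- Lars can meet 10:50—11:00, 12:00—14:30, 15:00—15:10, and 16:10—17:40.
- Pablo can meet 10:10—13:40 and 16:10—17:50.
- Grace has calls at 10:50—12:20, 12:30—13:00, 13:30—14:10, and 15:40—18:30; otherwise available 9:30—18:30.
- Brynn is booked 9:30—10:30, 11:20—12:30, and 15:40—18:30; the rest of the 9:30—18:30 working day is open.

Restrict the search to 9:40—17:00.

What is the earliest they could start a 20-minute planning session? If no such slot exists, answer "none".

Quinn free within 09:30–18:30: 10:00–12:00, 13:10–13:30.
Grace free within 09:30–18:30: 09:30–10:50, 12:20–12:30, 13:00–13:30, 14:10–15:40.
Brynn free within 09:30–18:30: 10:30–11:20, 12:30–15:40.
Quinn ∩ Lars: 10:50–11:00, 13:10–13:30.
Quinn ∩ Lars ∩ Pablo: 10:50–11:00, 13:10–13:30.
Quinn ∩ Lars ∩ Pablo ∩ Grace: 13:10–13:30.
Quinn ∩ Lars ∩ Pablo ∩ Grace ∩ Brynn: 13:10–13:30.
Restricted to 09:40–17:00: 13:10–13:30.
Windows ≥ 20 min: 13:10–13:30.
Earliest such window starts at 13:10.

13:10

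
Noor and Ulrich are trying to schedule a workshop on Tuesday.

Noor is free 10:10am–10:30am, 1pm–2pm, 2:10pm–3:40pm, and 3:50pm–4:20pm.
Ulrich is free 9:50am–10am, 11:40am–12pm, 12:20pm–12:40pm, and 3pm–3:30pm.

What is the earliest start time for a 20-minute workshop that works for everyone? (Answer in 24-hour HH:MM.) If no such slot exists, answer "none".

15:00

Noor ∩ Ulrich: 15:00–15:30.
Windows ≥ 20 min: 15:00–15:30.
Earliest such window starts at 15:00.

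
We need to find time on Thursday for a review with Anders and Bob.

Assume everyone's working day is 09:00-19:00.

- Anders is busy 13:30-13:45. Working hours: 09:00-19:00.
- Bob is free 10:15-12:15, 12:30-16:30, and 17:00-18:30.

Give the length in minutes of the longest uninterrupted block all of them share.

Anders free within 09:00–19:00: 09:00–13:30, 13:45–19:00.
Anders ∩ Bob: 10:15–12:15, 12:30–13:30, 13:45–16:30, 17:00–18:30.
Common window lengths: 120, 60, 165, 90 min; longest is 165.

165 minutes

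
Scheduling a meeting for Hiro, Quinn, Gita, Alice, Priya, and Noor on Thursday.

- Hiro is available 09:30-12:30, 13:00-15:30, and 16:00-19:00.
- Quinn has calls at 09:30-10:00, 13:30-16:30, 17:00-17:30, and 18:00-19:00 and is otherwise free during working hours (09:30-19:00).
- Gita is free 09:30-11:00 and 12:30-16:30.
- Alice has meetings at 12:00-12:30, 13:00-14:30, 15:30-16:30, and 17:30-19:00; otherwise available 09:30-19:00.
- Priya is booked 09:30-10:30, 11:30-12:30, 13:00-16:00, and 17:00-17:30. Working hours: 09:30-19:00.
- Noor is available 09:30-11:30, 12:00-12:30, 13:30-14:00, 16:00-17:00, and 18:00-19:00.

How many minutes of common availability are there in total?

30 minutes

Quinn free within 09:30–19:00: 10:00–13:30, 16:30–17:00, 17:30–18:00.
Alice free within 09:30–19:00: 09:30–12:00, 12:30–13:00, 14:30–15:30, 16:30–17:30.
Priya free within 09:30–19:00: 10:30–11:30, 12:30–13:00, 16:00–17:00, 17:30–19:00.
Hiro ∩ Quinn: 10:00–12:30, 13:00–13:30, 16:30–17:00, 17:30–18:00.
Hiro ∩ Quinn ∩ Gita: 10:00–11:00, 13:00–13:30.
Hiro ∩ Quinn ∩ Gita ∩ Alice: 10:00–11:00.
Hiro ∩ Quinn ∩ Gita ∩ Alice ∩ Priya: 10:30–11:00.
Hiro ∩ Quinn ∩ Gita ∩ Alice ∩ Priya ∩ Noor: 10:30–11:00.
Total common minutes: 30.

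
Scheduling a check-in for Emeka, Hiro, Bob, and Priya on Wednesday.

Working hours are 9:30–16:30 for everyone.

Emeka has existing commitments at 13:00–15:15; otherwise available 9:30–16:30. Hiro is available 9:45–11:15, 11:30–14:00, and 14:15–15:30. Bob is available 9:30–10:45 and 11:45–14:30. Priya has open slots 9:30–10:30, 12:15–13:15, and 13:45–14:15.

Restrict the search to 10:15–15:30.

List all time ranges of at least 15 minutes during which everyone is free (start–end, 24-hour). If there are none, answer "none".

10:15–10:30, 12:15–13:00

Emeka free within 09:30–16:30: 09:30–13:00, 15:15–16:30.
Emeka ∩ Hiro: 09:45–11:15, 11:30–13:00, 15:15–15:30.
Emeka ∩ Hiro ∩ Bob: 09:45–10:45, 11:45–13:00.
Emeka ∩ Hiro ∩ Bob ∩ Priya: 09:45–10:30, 12:15–13:00.
Restricted to 10:15–15:30: 10:15–10:30, 12:15–13:00.
Windows ≥ 15 min: 10:15–10:30, 12:15–13:00.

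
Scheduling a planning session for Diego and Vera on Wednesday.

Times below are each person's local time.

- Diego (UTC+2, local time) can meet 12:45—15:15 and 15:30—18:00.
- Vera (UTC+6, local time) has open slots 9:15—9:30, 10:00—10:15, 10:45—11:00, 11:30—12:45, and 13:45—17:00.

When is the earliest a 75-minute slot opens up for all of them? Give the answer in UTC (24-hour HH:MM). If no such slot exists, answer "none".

none

Diego → UTC: 10:45–13:15, 13:30–16:00.
Vera → UTC: 03:15–03:30, 04:00–04:15, 04:45–05:00, 05:30–06:45, 07:45–11:00.
Diego ∩ Vera: 10:45–11:00.
Windows ≥ 75 min: (none).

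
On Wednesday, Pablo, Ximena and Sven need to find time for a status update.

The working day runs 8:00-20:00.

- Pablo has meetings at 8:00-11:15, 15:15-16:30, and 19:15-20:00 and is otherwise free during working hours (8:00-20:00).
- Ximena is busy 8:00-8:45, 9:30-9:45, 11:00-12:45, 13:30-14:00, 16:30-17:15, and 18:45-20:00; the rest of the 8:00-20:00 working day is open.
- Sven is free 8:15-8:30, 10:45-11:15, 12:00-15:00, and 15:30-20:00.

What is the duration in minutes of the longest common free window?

Pablo free within 08:00–20:00: 11:15–15:15, 16:30–19:15.
Ximena free within 08:00–20:00: 08:45–09:30, 09:45–11:00, 12:45–13:30, 14:00–16:30, 17:15–18:45.
Pablo ∩ Ximena: 12:45–13:30, 14:00–15:15, 17:15–18:45.
Pablo ∩ Ximena ∩ Sven: 12:45–13:30, 14:00–15:00, 17:15–18:45.
Common window lengths: 45, 60, 90 min; longest is 90.

90 minutes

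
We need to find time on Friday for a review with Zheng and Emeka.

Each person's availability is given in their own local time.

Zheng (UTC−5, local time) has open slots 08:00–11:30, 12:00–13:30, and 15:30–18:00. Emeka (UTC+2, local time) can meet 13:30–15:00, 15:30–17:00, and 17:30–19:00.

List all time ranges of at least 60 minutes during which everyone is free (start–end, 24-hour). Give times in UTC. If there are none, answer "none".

Zheng → UTC: 13:00–16:30, 17:00–18:30, 20:30–23:00.
Emeka → UTC: 11:30–13:00, 13:30–15:00, 15:30–17:00.
Zheng ∩ Emeka: 13:30–15:00, 15:30–16:30.
Windows ≥ 60 min: 13:30–15:00, 15:30–16:30.

13:30–15:00, 15:30–16:30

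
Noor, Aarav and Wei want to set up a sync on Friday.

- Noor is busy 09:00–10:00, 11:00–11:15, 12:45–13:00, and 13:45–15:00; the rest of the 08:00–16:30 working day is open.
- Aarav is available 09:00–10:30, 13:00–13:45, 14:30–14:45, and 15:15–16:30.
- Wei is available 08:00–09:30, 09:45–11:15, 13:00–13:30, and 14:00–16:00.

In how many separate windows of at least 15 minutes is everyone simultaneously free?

Noor free within 08:00–16:30: 08:00–09:00, 10:00–11:00, 11:15–12:45, 13:00–13:45, 15:00–16:30.
Noor ∩ Aarav: 10:00–10:30, 13:00–13:45, 15:15–16:30.
Noor ∩ Aarav ∩ Wei: 10:00–10:30, 13:00–13:30, 15:15–16:00.
Windows ≥ 15 min: 10:00–10:30, 13:00–13:30, 15:15–16:00.
That's 3 windows.

3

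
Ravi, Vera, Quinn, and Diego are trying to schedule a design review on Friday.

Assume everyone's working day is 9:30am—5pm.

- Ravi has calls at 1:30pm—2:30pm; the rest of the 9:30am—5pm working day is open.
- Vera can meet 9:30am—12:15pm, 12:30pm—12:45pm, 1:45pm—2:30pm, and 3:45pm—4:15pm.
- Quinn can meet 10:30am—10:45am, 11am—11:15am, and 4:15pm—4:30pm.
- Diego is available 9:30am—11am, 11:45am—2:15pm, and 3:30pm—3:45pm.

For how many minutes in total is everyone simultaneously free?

Ravi free within 09:30–17:00: 09:30–13:30, 14:30–17:00.
Ravi ∩ Vera: 09:30–12:15, 12:30–12:45, 15:45–16:15.
Ravi ∩ Vera ∩ Quinn: 10:30–10:45, 11:00–11:15.
Ravi ∩ Vera ∩ Quinn ∩ Diego: 10:30–10:45.
Total common minutes: 15.

15 minutes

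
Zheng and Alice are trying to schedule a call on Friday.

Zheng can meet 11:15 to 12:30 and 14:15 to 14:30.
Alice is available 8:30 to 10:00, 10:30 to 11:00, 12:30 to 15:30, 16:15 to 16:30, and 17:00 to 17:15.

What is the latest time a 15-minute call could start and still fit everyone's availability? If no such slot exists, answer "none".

14:15

Zheng ∩ Alice: 14:15–14:30.
Windows ≥ 15 min: 14:15–14:30.
Latest start in the last window 14:15–14:30 is 14:30 − 15 min = 14:15.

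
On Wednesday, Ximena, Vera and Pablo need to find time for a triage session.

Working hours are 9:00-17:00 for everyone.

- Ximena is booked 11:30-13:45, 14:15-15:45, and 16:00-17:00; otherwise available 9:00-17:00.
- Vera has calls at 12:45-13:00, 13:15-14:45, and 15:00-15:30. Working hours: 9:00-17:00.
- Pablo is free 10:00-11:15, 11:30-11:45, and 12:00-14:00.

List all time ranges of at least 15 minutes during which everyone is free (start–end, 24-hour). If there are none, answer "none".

10:00–11:15

Ximena free within 09:00–17:00: 09:00–11:30, 13:45–14:15, 15:45–16:00.
Vera free within 09:00–17:00: 09:00–12:45, 13:00–13:15, 14:45–15:00, 15:30–17:00.
Ximena ∩ Vera: 09:00–11:30, 15:45–16:00.
Ximena ∩ Vera ∩ Pablo: 10:00–11:15.
Windows ≥ 15 min: 10:00–11:15.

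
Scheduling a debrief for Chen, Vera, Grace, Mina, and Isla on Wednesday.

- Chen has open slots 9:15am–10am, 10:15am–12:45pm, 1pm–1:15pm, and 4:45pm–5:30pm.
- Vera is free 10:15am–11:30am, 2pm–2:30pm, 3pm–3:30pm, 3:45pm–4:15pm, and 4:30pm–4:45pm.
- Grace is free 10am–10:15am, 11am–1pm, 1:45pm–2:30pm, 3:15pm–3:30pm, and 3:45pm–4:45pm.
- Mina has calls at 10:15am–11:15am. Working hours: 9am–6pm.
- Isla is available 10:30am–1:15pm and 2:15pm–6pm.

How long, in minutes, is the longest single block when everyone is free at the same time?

Mina free within 09:00–18:00: 09:00–10:15, 11:15–18:00.
Chen ∩ Vera: 10:15–11:30.
Chen ∩ Vera ∩ Grace: 11:00–11:30.
Chen ∩ Vera ∩ Grace ∩ Mina: 11:15–11:30.
Chen ∩ Vera ∩ Grace ∩ Mina ∩ Isla: 11:15–11:30.
Single common window of 15 minutes.

15 minutes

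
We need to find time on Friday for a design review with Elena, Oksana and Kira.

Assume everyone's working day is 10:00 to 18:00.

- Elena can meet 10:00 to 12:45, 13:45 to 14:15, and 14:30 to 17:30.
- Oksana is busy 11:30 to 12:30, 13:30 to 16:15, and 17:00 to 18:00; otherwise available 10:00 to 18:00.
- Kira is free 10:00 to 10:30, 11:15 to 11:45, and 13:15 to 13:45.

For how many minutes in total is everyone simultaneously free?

Oksana free within 10:00–18:00: 10:00–11:30, 12:30–13:30, 16:15–17:00.
Elena ∩ Oksana: 10:00–11:30, 12:30–12:45, 16:15–17:00.
Elena ∩ Oksana ∩ Kira: 10:00–10:30, 11:15–11:30.
Total common minutes: 30 + 15 = 45.

45 minutes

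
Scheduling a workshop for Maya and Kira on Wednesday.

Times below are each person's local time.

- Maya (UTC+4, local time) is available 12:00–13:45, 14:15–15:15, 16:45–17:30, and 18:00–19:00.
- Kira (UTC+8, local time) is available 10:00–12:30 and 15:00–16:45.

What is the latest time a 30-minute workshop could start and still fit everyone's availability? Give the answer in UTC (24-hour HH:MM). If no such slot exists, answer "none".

Maya → UTC: 08:00–09:45, 10:15–11:15, 12:45–13:30, 14:00–15:00.
Kira → UTC: 02:00–04:30, 07:00–08:45.
Maya ∩ Kira: 08:00–08:45.
Windows ≥ 30 min: 08:00–08:45.
Latest start in the last window 08:00–08:45 is 08:45 − 30 min = 08:15.

08:15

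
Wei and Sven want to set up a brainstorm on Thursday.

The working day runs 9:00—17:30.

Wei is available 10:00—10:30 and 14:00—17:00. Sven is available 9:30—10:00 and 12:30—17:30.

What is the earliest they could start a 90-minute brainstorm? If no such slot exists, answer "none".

Wei ∩ Sven: 14:00–17:00.
Windows ≥ 90 min: 14:00–17:00.
Earliest such window starts at 14:00.

14:00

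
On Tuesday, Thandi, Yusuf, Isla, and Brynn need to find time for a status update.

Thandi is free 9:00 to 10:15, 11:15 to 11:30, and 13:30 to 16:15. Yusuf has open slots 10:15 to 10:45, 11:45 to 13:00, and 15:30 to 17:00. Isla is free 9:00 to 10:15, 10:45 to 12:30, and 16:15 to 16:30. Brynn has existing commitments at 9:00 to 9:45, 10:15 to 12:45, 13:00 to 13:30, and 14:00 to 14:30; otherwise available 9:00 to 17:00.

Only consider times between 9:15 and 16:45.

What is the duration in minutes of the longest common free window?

0 minutes

Brynn free within 09:00–17:00: 09:45–10:15, 12:45–13:00, 13:30–14:00, 14:30–17:00.
Thandi ∩ Yusuf: 15:30–16:15.
Thandi ∩ Yusuf ∩ Isla: (none).
Thandi ∩ Yusuf ∩ Isla ∩ Brynn: (none).
Restricted to 09:15–16:45: (none).
No common window.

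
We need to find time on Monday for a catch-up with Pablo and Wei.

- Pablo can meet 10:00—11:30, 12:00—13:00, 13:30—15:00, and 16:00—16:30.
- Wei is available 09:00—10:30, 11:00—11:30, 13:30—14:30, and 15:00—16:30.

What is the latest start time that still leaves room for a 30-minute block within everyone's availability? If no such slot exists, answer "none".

16:00

Pablo ∩ Wei: 10:00–10:30, 11:00–11:30, 13:30–14:30, 16:00–16:30.
Windows ≥ 30 min: 10:00–10:30, 11:00–11:30, 13:30–14:30, 16:00–16:30.
Latest start in the last window 16:00–16:30 is 16:30 − 30 min = 16:00.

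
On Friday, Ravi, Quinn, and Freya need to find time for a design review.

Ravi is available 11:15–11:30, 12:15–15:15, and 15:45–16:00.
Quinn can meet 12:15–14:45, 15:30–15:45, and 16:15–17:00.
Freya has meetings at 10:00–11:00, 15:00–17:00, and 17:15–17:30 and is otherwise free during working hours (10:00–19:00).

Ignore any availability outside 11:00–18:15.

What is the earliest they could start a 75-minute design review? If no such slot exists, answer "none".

Freya free within 10:00–19:00: 11:00–15:00, 17:00–17:15, 17:30–19:00.
Ravi ∩ Quinn: 12:15–14:45.
Ravi ∩ Quinn ∩ Freya: 12:15–14:45.
Restricted to 11:00–18:15: 12:15–14:45.
Windows ≥ 75 min: 12:15–14:45.
Earliest such window starts at 12:15.

12:15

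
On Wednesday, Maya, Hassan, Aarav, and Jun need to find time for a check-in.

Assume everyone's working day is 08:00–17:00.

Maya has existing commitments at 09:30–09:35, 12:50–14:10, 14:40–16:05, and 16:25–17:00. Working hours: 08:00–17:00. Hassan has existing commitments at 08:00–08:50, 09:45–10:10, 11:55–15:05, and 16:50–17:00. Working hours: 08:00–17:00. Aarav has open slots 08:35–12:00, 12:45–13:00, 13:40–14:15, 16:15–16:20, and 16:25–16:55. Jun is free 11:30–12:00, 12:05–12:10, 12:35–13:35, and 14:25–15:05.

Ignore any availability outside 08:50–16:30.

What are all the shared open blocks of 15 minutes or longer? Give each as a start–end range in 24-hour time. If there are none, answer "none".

11:30–11:55

Maya free within 08:00–17:00: 08:00–09:30, 09:35–12:50, 14:10–14:40, 16:05–16:25.
Hassan free within 08:00–17:00: 08:50–09:45, 10:10–11:55, 15:05–16:50.
Maya ∩ Hassan: 08:50–09:30, 09:35–09:45, 10:10–11:55, 16:05–16:25.
Maya ∩ Hassan ∩ Aarav: 08:50–09:30, 09:35–09:45, 10:10–11:55, 16:15–16:20.
Maya ∩ Hassan ∩ Aarav ∩ Jun: 11:30–11:55.
Restricted to 08:50–16:30: 11:30–11:55.
Windows ≥ 15 min: 11:30–11:55.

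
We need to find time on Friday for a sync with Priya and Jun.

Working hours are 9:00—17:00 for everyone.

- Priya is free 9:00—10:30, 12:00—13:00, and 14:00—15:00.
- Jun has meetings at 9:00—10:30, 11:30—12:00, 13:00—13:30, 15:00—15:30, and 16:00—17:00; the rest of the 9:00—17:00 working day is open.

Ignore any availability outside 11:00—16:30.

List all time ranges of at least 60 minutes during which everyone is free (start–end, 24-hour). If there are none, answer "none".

12:00–13:00, 14:00–15:00

Jun free within 09:00–17:00: 10:30–11:30, 12:00–13:00, 13:30–15:00, 15:30–16:00.
Priya ∩ Jun: 12:00–13:00, 14:00–15:00.
Restricted to 11:00–16:30: 12:00–13:00, 14:00–15:00.
Windows ≥ 60 min: 12:00–13:00, 14:00–15:00.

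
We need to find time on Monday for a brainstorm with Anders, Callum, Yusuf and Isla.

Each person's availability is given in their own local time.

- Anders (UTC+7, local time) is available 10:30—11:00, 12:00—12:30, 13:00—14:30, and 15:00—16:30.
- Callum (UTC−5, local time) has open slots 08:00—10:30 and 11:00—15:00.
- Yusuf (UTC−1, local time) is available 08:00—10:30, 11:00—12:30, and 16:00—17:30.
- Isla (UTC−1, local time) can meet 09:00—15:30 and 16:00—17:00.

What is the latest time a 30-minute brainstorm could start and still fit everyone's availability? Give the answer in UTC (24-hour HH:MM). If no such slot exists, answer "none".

none

Anders → UTC: 03:30–04:00, 05:00–05:30, 06:00–07:30, 08:00–09:30.
Callum → UTC: 13:00–15:30, 16:00–20:00.
Yusuf → UTC: 09:00–11:30, 12:00–13:30, 17:00–18:30.
Isla → UTC: 10:00–16:30, 17:00–18:00.
Anders ∩ Callum: (none).
Anders ∩ Callum ∩ Yusuf: (none).
Anders ∩ Callum ∩ Yusuf ∩ Isla: (none).
Windows ≥ 30 min: (none).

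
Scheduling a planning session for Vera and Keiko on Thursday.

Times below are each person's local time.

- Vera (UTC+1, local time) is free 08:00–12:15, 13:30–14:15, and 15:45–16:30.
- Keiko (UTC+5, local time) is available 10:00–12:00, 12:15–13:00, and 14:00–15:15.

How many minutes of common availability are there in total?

120 minutes

Vera → UTC: 07:00–11:15, 12:30–13:15, 14:45–15:30.
Keiko → UTC: 05:00–07:00, 07:15–08:00, 09:00–10:15.
Vera ∩ Keiko: 07:15–08:00, 09:00–10:15.
Total common minutes: 45 + 75 = 120.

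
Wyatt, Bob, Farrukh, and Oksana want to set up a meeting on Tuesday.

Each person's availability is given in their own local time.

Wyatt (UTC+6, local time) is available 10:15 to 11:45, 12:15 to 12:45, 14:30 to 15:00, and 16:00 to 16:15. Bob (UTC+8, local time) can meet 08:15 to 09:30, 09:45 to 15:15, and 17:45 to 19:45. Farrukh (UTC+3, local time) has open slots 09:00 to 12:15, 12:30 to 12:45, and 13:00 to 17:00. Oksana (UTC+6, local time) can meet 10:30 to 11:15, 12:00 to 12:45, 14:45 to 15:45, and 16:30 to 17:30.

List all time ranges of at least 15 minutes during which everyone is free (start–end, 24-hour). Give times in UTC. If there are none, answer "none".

Wyatt → UTC: 04:15–05:45, 06:15–06:45, 08:30–09:00, 10:00–10:15.
Bob → UTC: 00:15–01:30, 01:45–07:15, 09:45–11:45.
Farrukh → UTC: 06:00–09:15, 09:30–09:45, 10:00–14:00.
Oksana → UTC: 04:30–05:15, 06:00–06:45, 08:45–09:45, 10:30–11:30.
Wyatt ∩ Bob: 04:15–05:45, 06:15–06:45, 10:00–10:15.
Wyatt ∩ Bob ∩ Farrukh: 06:15–06:45, 10:00–10:15.
Wyatt ∩ Bob ∩ Farrukh ∩ Oksana: 06:15–06:45.
Windows ≥ 15 min: 06:15–06:45.

06:15–06:45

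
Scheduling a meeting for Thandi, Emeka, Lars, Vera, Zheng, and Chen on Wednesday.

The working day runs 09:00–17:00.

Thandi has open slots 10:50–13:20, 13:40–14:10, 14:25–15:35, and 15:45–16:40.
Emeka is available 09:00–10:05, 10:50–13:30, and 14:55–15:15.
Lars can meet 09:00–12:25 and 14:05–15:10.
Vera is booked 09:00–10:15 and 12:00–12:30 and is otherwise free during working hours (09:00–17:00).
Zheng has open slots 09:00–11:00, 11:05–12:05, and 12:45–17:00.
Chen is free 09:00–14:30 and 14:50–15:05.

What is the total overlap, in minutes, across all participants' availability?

75 minutes

Vera free within 09:00–17:00: 10:15–12:00, 12:30–17:00.
Thandi ∩ Emeka: 10:50–13:20, 14:55–15:15.
Thandi ∩ Emeka ∩ Lars: 10:50–12:25, 14:55–15:10.
Thandi ∩ Emeka ∩ Lars ∩ Vera: 10:50–12:00, 14:55–15:10.
Thandi ∩ Emeka ∩ Lars ∩ Vera ∩ Zheng: 10:50–11:00, 11:05–12:00, 14:55–15:10.
Thandi ∩ Emeka ∩ Lars ∩ Vera ∩ Zheng ∩ Chen: 10:50–11:00, 11:05–12:00, 14:55–15:05.
Total common minutes: 10 + 55 + 10 = 75.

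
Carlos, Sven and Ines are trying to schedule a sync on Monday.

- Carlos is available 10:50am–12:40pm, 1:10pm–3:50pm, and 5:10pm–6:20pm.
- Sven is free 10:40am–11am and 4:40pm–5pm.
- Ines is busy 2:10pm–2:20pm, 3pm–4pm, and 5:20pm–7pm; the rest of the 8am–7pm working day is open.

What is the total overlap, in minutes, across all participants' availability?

Ines free within 08:00–19:00: 08:00–14:10, 14:20–15:00, 16:00–17:20.
Carlos ∩ Sven: 10:50–11:00.
Carlos ∩ Sven ∩ Ines: 10:50–11:00.
Total common minutes: 10.

10 minutes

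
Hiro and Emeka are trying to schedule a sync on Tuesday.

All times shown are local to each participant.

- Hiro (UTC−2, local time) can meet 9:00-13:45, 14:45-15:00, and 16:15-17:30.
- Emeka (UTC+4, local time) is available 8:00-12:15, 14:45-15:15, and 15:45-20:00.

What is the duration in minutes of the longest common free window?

Hiro → UTC: 11:00–15:45, 16:45–17:00, 18:15–19:30.
Emeka → UTC: 04:00–08:15, 10:45–11:15, 11:45–16:00.
Hiro ∩ Emeka: 11:00–11:15, 11:45–15:45.
Common window lengths: 15, 240 min; longest is 240.

240 minutes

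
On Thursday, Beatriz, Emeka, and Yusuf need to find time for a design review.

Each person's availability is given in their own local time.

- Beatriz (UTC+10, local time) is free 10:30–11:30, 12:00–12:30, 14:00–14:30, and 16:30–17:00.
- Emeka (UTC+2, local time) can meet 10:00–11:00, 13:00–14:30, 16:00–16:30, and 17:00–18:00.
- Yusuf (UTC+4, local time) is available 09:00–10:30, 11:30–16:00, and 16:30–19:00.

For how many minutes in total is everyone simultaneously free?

Beatriz → UTC: 00:30–01:30, 02:00–02:30, 04:00–04:30, 06:30–07:00.
Emeka → UTC: 08:00–09:00, 11:00–12:30, 14:00–14:30, 15:00–16:00.
Yusuf → UTC: 05:00–06:30, 07:30–12:00, 12:30–15:00.
Beatriz ∩ Emeka: (none).
Beatriz ∩ Emeka ∩ Yusuf: (none).
Total common minutes: 0.

0 minutes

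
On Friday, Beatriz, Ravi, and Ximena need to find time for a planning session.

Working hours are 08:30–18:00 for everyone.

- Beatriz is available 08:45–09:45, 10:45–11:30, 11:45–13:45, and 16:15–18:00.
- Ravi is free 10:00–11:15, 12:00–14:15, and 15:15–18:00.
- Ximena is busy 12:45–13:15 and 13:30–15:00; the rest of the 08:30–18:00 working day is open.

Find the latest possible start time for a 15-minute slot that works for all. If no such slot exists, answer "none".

17:45

Ximena free within 08:30–18:00: 08:30–12:45, 13:15–13:30, 15:00–18:00.
Beatriz ∩ Ravi: 10:45–11:15, 12:00–13:45, 16:15–18:00.
Beatriz ∩ Ravi ∩ Ximena: 10:45–11:15, 12:00–12:45, 13:15–13:30, 16:15–18:00.
Windows ≥ 15 min: 10:45–11:15, 12:00–12:45, 13:15–13:30, 16:15–18:00.
Latest start in the last window 16:15–18:00 is 18:00 − 15 min = 17:45.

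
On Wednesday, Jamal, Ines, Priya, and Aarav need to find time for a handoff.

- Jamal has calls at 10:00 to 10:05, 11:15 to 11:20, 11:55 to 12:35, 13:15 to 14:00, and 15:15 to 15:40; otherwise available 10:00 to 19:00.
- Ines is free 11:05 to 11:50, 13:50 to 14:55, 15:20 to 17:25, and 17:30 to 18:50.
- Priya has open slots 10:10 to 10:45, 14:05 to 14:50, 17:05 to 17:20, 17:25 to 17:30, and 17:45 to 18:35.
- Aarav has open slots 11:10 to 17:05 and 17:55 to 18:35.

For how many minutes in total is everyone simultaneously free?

Jamal free within 10:00–19:00: 10:05–11:15, 11:20–11:55, 12:35–13:15, 14:00–15:15, 15:40–19:00.
Jamal ∩ Ines: 11:05–11:15, 11:20–11:50, 14:00–14:55, 15:40–17:25, 17:30–18:50.
Jamal ∩ Ines ∩ Priya: 14:05–14:50, 17:05–17:20, 17:45–18:35.
Jamal ∩ Ines ∩ Priya ∩ Aarav: 14:05–14:50, 17:55–18:35.
Total common minutes: 45 + 40 = 85.

85 minutes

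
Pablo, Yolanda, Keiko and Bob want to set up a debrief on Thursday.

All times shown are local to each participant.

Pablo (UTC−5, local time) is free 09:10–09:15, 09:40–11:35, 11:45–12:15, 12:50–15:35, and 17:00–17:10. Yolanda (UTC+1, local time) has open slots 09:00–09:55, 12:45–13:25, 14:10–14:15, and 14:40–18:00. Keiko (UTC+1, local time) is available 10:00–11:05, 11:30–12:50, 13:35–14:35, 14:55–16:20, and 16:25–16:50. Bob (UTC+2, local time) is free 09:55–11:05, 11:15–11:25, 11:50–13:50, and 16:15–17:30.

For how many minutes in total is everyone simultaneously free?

45 minutes

Pablo → UTC: 14:10–14:15, 14:40–16:35, 16:45–17:15, 17:50–20:35, 22:00–22:10.
Yolanda → UTC: 08:00–08:55, 11:45–12:25, 13:10–13:15, 13:40–17:00.
Keiko → UTC: 09:00–10:05, 10:30–11:50, 12:35–13:35, 13:55–15:20, 15:25–15:50.
Bob → UTC: 07:55–09:05, 09:15–09:25, 09:50–11:50, 14:15–15:30.
Pablo ∩ Yolanda: 14:10–14:15, 14:40–16:35, 16:45–17:00.
Pablo ∩ Yolanda ∩ Keiko: 14:10–14:15, 14:40–15:20, 15:25–15:50.
Pablo ∩ Yolanda ∩ Keiko ∩ Bob: 14:40–15:20, 15:25–15:30.
Total common minutes: 40 + 5 = 45.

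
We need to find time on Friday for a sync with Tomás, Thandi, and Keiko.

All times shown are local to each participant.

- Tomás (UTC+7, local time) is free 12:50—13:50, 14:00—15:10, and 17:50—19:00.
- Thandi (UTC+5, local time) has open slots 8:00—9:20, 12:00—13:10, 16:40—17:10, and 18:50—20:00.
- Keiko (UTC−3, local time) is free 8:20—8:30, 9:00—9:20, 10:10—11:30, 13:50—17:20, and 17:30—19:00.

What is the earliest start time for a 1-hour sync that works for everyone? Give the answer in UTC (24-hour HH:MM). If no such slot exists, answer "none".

Tomás → UTC: 05:50–06:50, 07:00–08:10, 10:50–12:00.
Thandi → UTC: 03:00–04:20, 07:00–08:10, 11:40–12:10, 13:50–15:00.
Keiko → UTC: 11:20–11:30, 12:00–12:20, 13:10–14:30, 16:50–20:20, 20:30–22:00.
Tomás ∩ Thandi: 07:00–08:10, 11:40–12:00.
Tomás ∩ Thandi ∩ Keiko: (none).
Windows ≥ 60 min: (none).

none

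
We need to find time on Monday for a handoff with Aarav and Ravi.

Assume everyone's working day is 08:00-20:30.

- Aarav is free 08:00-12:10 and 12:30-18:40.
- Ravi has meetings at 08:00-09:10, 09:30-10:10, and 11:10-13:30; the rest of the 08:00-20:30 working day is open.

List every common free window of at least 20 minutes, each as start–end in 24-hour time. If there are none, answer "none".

Ravi free within 08:00–20:30: 09:10–09:30, 10:10–11:10, 13:30–20:30.
Aarav ∩ Ravi: 09:10–09:30, 10:10–11:10, 13:30–18:40.
Windows ≥ 20 min: 09:10–09:30, 10:10–11:10, 13:30–18:40.

09:10–09:30, 10:10–11:10, 13:30–18:40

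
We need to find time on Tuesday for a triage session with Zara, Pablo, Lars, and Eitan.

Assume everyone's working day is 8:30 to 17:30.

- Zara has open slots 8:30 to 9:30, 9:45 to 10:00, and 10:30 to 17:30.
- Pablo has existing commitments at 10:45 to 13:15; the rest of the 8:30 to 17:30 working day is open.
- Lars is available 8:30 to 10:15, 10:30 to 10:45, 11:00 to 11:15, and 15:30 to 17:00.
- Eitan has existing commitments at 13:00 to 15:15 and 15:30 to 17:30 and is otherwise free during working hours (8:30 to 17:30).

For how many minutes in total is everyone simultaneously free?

90 minutes

Pablo free within 08:30–17:30: 08:30–10:45, 13:15–17:30.
Eitan free within 08:30–17:30: 08:30–13:00, 15:15–15:30.
Zara ∩ Pablo: 08:30–09:30, 09:45–10:00, 10:30–10:45, 13:15–17:30.
Zara ∩ Pablo ∩ Lars: 08:30–09:30, 09:45–10:00, 10:30–10:45, 15:30–17:00.
Zara ∩ Pablo ∩ Lars ∩ Eitan: 08:30–09:30, 09:45–10:00, 10:30–10:45.
Total common minutes: 60 + 15 + 15 = 90.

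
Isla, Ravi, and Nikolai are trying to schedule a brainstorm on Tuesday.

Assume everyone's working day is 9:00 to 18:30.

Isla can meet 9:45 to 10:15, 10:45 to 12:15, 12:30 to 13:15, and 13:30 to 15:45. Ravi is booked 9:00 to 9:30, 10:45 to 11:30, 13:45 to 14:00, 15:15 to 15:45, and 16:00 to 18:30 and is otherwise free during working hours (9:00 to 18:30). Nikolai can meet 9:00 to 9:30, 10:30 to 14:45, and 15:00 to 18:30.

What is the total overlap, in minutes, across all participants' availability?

Ravi free within 09:00–18:30: 09:30–10:45, 11:30–13:45, 14:00–15:15, 15:45–16:00.
Isla ∩ Ravi: 09:45–10:15, 11:30–12:15, 12:30–13:15, 13:30–13:45, 14:00–15:15.
Isla ∩ Ravi ∩ Nikolai: 11:30–12:15, 12:30–13:15, 13:30–13:45, 14:00–14:45, 15:00–15:15.
Total common minutes: 45 + 45 + 15 + 45 + 15 = 165.

165 minutes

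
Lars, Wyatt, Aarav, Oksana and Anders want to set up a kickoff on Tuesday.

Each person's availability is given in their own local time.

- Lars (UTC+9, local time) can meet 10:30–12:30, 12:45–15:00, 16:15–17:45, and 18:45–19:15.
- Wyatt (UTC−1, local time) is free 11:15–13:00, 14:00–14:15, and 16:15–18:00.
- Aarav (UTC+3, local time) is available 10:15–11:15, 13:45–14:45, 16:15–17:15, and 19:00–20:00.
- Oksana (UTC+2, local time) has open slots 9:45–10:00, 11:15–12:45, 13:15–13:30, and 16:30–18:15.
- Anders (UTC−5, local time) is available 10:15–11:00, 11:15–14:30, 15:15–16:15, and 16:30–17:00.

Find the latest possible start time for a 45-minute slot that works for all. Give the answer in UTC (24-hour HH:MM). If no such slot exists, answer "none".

Lars → UTC: 01:30–03:30, 03:45–06:00, 07:15–08:45, 09:45–10:15.
Wyatt → UTC: 12:15–14:00, 15:00–15:15, 17:15–19:00.
Aarav → UTC: 07:15–08:15, 10:45–11:45, 13:15–14:15, 16:00–17:00.
Oksana → UTC: 07:45–08:00, 09:15–10:45, 11:15–11:30, 14:30–16:15.
Anders → UTC: 15:15–16:00, 16:15–19:30, 20:15–21:15, 21:30–22:00.
Lars ∩ Wyatt: (none).
Lars ∩ Wyatt ∩ Aarav: (none).
Lars ∩ Wyatt ∩ Aarav ∩ Oksana: (none).
Lars ∩ Wyatt ∩ Aarav ∩ Oksana ∩ Anders: (none).
Windows ≥ 45 min: (none).

none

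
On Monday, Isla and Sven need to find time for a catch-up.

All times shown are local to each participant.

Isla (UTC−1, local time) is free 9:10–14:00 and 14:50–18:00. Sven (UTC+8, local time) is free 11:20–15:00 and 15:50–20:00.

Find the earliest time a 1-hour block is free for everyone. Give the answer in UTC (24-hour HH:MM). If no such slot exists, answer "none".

Isla → UTC: 10:10–15:00, 15:50–19:00.
Sven → UTC: 03:20–07:00, 07:50–12:00.
Isla ∩ Sven: 10:10–12:00.
Windows ≥ 60 min: 10:10–12:00.
Earliest such window starts at 10:10.

10:10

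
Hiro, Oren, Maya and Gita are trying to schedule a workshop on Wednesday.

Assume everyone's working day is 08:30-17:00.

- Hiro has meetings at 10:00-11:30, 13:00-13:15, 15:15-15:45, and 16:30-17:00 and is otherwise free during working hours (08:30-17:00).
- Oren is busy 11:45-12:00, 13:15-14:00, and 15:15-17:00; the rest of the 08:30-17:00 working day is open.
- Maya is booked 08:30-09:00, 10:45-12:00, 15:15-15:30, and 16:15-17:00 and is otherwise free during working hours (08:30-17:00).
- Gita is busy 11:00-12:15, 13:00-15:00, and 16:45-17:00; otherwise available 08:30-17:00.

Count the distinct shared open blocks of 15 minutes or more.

3

Hiro free within 08:30–17:00: 08:30–10:00, 11:30–13:00, 13:15–15:15, 15:45–16:30.
Oren free within 08:30–17:00: 08:30–11:45, 12:00–13:15, 14:00–15:15.
Maya free within 08:30–17:00: 09:00–10:45, 12:00–15:15, 15:30–16:15.
Gita free within 08:30–17:00: 08:30–11:00, 12:15–13:00, 15:00–16:45.
Hiro ∩ Oren: 08:30–10:00, 11:30–11:45, 12:00–13:00, 14:00–15:15.
Hiro ∩ Oren ∩ Maya: 09:00–10:00, 12:00–13:00, 14:00–15:15.
Hiro ∩ Oren ∩ Maya ∩ Gita: 09:00–10:00, 12:15–13:00, 15:00–15:15.
Windows ≥ 15 min: 09:00–10:00, 12:15–13:00, 15:00–15:15.
That's 3 windows.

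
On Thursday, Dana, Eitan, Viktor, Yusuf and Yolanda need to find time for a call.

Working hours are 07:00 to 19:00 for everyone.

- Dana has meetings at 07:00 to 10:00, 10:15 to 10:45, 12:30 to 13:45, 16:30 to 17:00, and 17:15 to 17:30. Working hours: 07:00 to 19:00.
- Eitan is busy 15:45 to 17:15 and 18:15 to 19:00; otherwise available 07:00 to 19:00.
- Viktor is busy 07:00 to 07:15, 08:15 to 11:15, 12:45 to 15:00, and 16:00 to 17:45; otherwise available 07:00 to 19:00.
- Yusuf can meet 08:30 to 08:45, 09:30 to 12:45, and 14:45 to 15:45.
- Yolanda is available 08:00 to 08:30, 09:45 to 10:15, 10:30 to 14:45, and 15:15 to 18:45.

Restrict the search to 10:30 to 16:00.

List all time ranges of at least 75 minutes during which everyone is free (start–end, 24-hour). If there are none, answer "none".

Dana free within 07:00–19:00: 10:00–10:15, 10:45–12:30, 13:45–16:30, 17:00–17:15, 17:30–19:00.
Eitan free within 07:00–19:00: 07:00–15:45, 17:15–18:15.
Viktor free within 07:00–19:00: 07:15–08:15, 11:15–12:45, 15:00–16:00, 17:45–19:00.
Dana ∩ Eitan: 10:00–10:15, 10:45–12:30, 13:45–15:45, 17:30–18:15.
Dana ∩ Eitan ∩ Viktor: 11:15–12:30, 15:00–15:45, 17:45–18:15.
Dana ∩ Eitan ∩ Viktor ∩ Yusuf: 11:15–12:30, 15:00–15:45.
Dana ∩ Eitan ∩ Viktor ∩ Yusuf ∩ Yolanda: 11:15–12:30, 15:15–15:45.
Restricted to 10:30–16:00: 11:15–12:30, 15:15–15:45.
Windows ≥ 75 min: 11:15–12:30.

11:15–12:30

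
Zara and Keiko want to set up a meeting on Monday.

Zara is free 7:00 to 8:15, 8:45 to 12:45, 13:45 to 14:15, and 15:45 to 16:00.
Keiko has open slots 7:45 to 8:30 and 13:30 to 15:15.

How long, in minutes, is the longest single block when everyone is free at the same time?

30 minutes

Zara ∩ Keiko: 07:45–08:15, 13:45–14:15.
Common window lengths: 30, 30 min; longest is 30.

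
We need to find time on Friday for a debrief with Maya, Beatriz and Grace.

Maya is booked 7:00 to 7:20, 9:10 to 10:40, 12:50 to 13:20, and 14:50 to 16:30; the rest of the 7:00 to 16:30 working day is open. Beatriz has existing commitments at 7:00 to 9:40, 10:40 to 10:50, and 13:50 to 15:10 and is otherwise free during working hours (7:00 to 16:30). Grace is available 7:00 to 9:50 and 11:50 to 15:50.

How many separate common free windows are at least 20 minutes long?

Maya free within 07:00–16:30: 07:20–09:10, 10:40–12:50, 13:20–14:50.
Beatriz free within 07:00–16:30: 09:40–10:40, 10:50–13:50, 15:10–16:30.
Maya ∩ Beatriz: 10:50–12:50, 13:20–13:50.
Maya ∩ Beatriz ∩ Grace: 11:50–12:50, 13:20–13:50.
Windows ≥ 20 min: 11:50–12:50, 13:20–13:50.
That's 2 windows.

2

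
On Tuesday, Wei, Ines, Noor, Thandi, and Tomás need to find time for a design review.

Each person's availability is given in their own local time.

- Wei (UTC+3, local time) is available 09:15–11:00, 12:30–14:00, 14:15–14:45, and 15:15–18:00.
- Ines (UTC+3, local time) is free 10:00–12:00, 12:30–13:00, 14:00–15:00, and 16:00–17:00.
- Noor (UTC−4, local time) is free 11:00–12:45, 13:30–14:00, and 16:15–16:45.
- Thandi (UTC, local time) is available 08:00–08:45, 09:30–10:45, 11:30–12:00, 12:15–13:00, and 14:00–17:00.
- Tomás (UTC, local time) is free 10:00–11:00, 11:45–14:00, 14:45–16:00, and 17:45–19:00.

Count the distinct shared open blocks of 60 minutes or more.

Wei → UTC: 06:15–08:00, 09:30–11:00, 11:15–11:45, 12:15–15:00.
Ines → UTC: 07:00–09:00, 09:30–10:00, 11:00–12:00, 13:00–14:00.
Noor → UTC: 15:00–16:45, 17:30–18:00, 20:15–20:45.
Thandi → UTC: 08:00–08:45, 09:30–10:45, 11:30–12:00, 12:15–13:00, 14:00–17:00.
Tomás → UTC: 10:00–11:00, 11:45–14:00, 14:45–16:00, 17:45–19:00.
Wei ∩ Ines: 07:00–08:00, 09:30–10:00, 11:15–11:45, 13:00–14:00.
Wei ∩ Ines ∩ Noor: (none).
Wei ∩ Ines ∩ Noor ∩ Thandi: (none).
Wei ∩ Ines ∩ Noor ∩ Thandi ∩ Tomás: (none).
Windows ≥ 60 min: (none).
That's 0 windows.

0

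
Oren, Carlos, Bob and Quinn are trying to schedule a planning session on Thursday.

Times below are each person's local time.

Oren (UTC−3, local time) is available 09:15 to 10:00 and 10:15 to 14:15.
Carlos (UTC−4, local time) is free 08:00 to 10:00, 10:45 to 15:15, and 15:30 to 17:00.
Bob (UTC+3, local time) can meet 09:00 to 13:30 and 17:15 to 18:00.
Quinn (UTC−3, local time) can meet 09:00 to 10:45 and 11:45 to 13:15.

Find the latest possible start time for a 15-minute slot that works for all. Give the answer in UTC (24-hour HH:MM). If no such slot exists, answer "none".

Oren → UTC: 12:15–13:00, 13:15–17:15.
Carlos → UTC: 12:00–14:00, 14:45–19:15, 19:30–21:00.
Bob → UTC: 06:00–10:30, 14:15–15:00.
Quinn → UTC: 12:00–13:45, 14:45–16:15.
Oren ∩ Carlos: 12:15–13:00, 13:15–14:00, 14:45–17:15.
Oren ∩ Carlos ∩ Bob: 14:45–15:00.
Oren ∩ Carlos ∩ Bob ∩ Quinn: 14:45–15:00.
Windows ≥ 15 min: 14:45–15:00.
Latest start in the last window 14:45–15:00 is 15:00 − 15 min = 14:45.

14:45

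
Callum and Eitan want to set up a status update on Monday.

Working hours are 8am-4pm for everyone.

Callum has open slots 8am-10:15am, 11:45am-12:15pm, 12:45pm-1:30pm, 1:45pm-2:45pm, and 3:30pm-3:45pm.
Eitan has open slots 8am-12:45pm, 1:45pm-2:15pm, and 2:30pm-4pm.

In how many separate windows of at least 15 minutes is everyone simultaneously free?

5

Callum ∩ Eitan: 08:00–10:15, 11:45–12:15, 13:45–14:15, 14:30–14:45, 15:30–15:45.
Windows ≥ 15 min: 08:00–10:15, 11:45–12:15, 13:45–14:15, 14:30–14:45, 15:30–15:45.
That's 5 windows.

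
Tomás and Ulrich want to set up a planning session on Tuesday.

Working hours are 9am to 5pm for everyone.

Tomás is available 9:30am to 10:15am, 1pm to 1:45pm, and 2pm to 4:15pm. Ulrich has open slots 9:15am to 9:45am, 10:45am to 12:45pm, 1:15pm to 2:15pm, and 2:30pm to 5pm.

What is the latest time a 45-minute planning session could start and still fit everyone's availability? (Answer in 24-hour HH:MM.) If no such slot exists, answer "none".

15:30

Tomás ∩ Ulrich: 09:30–09:45, 13:15–13:45, 14:00–14:15, 14:30–16:15.
Windows ≥ 45 min: 14:30–16:15.
Latest start in the last window 14:30–16:15 is 16:15 − 45 min = 15:30.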